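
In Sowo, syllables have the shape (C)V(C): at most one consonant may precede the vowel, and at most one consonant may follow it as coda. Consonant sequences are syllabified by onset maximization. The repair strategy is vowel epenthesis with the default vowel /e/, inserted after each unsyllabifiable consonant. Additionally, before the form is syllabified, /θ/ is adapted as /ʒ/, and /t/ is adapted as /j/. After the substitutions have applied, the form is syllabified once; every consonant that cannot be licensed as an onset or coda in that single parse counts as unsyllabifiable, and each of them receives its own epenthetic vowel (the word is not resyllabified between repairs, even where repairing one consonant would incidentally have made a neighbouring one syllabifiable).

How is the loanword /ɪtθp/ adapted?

Substitution: /t/ → /j/, /θ/ → /ʒ/, giving /ɪjʒp/.
Syllabifying with onset maximization leaves /ʒ/, /p/ stranded (at most one coda consonant is licensed; onsets are limited to one consonant).
Epenthesis after each stranded consonant: /ʒ/ → /ʒe/, /p/ → /pe/.

ɪjʒepe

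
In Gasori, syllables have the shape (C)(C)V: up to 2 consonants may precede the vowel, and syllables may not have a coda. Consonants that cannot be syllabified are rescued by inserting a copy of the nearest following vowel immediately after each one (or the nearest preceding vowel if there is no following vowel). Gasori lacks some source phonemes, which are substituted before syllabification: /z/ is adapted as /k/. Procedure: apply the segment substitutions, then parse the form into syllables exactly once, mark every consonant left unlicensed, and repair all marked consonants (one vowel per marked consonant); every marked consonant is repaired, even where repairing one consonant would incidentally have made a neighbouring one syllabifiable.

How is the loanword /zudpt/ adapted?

Substitution: /z/ → /k/, giving /kudpt/.
The consonants /d/, /p/, /t/ cannot be parsed into a legal (C)(C)V syllable (no codas are permitted; onsets may contain at most 2 consonants).
Each unlicensed consonant becomes the onset of a new syllable: /d/ → /du/, /p/ → /pu/, /t/ → /tu/.

kuduputu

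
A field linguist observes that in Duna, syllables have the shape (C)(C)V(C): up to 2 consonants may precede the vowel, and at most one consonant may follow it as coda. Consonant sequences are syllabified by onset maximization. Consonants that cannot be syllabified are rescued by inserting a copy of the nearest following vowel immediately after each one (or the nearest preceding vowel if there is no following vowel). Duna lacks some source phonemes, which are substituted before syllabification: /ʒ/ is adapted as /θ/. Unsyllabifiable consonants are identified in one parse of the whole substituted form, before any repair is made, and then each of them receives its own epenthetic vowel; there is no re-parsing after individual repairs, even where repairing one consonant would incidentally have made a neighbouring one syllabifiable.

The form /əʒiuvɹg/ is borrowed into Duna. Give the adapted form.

Substitution: /ʒ/ → /θ/, giving /əθiuvɹg/.
The consonants /ɹ/, /g/ cannot be parsed into a legal (C)(C)V(C) syllable (at most one coda consonant is licensed; onsets may contain at most 2 consonants).
Each unlicensed consonant becomes the onset of a new syllable: /ɹ/ → /ɹu/, /g/ → /gu/.

əθiuvɹugu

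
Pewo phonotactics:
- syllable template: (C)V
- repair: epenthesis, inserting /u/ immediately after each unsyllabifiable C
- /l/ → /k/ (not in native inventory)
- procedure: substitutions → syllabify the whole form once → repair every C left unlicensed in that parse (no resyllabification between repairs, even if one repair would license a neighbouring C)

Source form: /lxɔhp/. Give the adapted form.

Substitution: /l/ → /k/, giving /kxɔhp/.
Under (C)V, the unsyllabifiable consonants are /k/, /h/, /p/ (no codas are permitted; onsets are limited to one consonant).
Epenthesis after each stranded consonant: /k/ → /ku/, /h/ → /hu/, /p/ → /pu/.

kuxɔhupu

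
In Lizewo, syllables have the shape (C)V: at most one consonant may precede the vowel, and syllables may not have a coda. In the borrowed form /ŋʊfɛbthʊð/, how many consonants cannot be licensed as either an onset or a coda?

3

Syllabifying with onset maximization leaves /b/, /t/, /ð/ stranded (no codas are permitted; onsets are limited to one consonant).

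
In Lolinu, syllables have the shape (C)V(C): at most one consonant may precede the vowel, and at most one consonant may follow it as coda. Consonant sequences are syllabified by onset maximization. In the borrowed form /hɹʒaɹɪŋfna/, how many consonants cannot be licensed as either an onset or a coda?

3

Under (C)V(C), the unsyllabifiable consonants are /h/, /ɹ/, /f/ (at most one coda consonant is licensed; onsets are limited to one consonant).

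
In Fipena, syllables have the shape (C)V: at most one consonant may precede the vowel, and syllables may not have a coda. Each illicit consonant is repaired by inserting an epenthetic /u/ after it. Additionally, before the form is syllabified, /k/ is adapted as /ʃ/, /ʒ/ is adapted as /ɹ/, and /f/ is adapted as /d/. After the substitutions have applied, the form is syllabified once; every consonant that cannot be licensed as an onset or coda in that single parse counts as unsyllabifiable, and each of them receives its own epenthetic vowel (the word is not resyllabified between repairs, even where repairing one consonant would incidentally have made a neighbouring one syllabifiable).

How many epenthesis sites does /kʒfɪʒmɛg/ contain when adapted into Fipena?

4

After substitution the input is /ʃɹdɪɹmɛg/.
The unsyllabifiable consonants are /ʃ/, /ɹ/, /ɹ/, /g/; each receives one epenthetic vowel.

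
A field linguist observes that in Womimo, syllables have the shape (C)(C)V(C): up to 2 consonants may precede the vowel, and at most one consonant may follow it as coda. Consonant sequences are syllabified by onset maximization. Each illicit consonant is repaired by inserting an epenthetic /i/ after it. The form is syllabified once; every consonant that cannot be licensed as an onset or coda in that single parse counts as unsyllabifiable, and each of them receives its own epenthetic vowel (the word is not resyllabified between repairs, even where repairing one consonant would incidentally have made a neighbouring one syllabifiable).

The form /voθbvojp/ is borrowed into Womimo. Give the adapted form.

Syllabifying with onset maximization leaves /p/ stranded (at most one coda consonant is licensed; onsets may contain at most 2 consonants).
Inserting the epenthetic vowel yields /p/ → /pi/.

voθbvojpi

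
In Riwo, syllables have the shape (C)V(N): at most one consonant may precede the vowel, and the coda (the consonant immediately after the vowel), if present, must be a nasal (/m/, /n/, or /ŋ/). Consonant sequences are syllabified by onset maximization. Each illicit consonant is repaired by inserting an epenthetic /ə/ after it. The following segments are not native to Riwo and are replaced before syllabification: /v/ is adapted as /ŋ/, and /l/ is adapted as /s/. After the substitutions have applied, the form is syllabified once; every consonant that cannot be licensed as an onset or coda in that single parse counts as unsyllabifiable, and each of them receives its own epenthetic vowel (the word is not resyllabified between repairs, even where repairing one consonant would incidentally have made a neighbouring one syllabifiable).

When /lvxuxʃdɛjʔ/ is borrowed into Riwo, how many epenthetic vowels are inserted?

After substitution the input is /sŋxuxʃdɛjʔ/.
The unsyllabifiable consonants are /s/, /ŋ/, /x/, /ʃ/, /j/, /ʔ/; each receives one epenthetic vowel.

6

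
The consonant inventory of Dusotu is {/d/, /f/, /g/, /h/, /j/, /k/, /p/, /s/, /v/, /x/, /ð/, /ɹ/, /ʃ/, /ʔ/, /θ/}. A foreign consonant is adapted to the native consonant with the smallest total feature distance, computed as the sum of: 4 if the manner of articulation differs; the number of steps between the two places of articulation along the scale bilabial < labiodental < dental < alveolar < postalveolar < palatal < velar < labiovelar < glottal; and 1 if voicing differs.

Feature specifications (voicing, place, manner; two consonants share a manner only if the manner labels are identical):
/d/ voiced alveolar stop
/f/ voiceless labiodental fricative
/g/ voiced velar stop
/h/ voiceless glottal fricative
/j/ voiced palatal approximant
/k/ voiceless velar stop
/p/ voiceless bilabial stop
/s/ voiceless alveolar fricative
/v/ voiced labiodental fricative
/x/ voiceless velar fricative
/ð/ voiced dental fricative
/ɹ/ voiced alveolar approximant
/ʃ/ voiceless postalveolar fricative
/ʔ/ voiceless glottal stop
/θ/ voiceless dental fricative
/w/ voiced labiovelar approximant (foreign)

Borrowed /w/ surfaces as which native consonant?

/j/ is closest: same manner (approximant), place distance 2 (labiovelar→palatal), same voicing; total 2. Next closest is /ɹ/ at distance 4.

j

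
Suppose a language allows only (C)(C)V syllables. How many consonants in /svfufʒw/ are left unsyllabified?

4

Under (C)(C)V, the unsyllabifiable consonants are /s/, /f/, /ʒ/, /w/ (no codas are permitted; onsets may contain at most 2 consonants).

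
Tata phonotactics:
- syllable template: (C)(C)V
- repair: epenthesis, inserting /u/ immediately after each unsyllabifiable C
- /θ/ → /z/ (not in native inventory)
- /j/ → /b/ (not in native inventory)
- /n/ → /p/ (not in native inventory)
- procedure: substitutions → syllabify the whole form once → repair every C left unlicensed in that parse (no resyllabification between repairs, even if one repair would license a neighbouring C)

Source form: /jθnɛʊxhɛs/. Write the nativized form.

buzpɛʊxhɛsu

Substitution: /j/ → /b/, /θ/ → /z/, /n/ → /p/, giving /bzpɛʊxhɛs/.
The consonants /b/, /s/ cannot be parsed into a legal (C)(C)V syllable (no codas are permitted; onsets may contain at most 2 consonants).
Each unlicensed consonant becomes the onset of a new syllable: /b/ → /bu/, /s/ → /su/.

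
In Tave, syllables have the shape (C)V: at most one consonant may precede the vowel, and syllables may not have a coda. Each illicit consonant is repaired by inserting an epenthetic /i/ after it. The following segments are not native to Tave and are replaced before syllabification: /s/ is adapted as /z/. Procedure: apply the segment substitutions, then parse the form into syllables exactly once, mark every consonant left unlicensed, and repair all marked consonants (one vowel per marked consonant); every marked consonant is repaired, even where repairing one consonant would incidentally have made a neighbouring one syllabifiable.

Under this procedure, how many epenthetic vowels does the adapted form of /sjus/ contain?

After substitution the input is /zjuz/.
The unsyllabifiable consonants are /z/, /z/; each receives one epenthetic vowel.

2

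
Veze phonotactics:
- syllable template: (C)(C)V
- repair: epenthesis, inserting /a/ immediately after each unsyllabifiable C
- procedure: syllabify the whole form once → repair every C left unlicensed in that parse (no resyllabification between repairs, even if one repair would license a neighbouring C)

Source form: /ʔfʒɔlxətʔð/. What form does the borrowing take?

ʔafʒɔlxətaʔaða

Under (C)(C)V, the unsyllabifiable consonants are /ʔ/, /t/, /ʔ/, /ð/ (no codas are permitted; onsets may contain at most 2 consonants).
Inserting the epenthetic vowel yields /ʔ/ → /ʔa/, /t/ → /ta/, /ʔ/ → /ʔa/, /ð/ → /ða/.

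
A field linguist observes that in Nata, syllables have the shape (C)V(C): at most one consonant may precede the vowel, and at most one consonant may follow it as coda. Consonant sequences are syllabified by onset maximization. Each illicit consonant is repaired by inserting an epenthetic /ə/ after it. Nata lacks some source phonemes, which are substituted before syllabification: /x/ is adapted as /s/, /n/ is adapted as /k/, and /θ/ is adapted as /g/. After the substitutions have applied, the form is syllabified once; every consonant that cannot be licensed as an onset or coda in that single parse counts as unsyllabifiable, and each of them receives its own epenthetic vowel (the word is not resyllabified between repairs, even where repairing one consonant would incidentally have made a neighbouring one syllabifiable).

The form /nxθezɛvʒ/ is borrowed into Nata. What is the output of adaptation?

kəsəgezɛvʒə

Substitution: /n/ → /k/, /x/ → /s/, /θ/ → /g/, giving /ksgezɛvʒ/.
Syllabifying with onset maximization leaves /k/, /s/, /ʒ/ stranded (at most one coda consonant is licensed; onsets are limited to one consonant).
Each unlicensed consonant becomes the onset of a new syllable: /k/ → /kə/, /s/ → /sə/, /ʒ/ → /ʒə/.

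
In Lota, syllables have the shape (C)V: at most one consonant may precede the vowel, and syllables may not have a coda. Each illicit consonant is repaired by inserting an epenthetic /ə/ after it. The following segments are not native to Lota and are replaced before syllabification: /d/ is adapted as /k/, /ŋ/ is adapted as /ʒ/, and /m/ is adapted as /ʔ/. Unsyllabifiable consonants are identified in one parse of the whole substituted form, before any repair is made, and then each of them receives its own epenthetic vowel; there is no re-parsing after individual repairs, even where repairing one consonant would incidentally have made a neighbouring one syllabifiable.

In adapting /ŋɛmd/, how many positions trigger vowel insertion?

After substitution the input is /ʒɛʔk/.
The unsyllabifiable consonants are /ʔ/, /k/; each receives one epenthetic vowel.

2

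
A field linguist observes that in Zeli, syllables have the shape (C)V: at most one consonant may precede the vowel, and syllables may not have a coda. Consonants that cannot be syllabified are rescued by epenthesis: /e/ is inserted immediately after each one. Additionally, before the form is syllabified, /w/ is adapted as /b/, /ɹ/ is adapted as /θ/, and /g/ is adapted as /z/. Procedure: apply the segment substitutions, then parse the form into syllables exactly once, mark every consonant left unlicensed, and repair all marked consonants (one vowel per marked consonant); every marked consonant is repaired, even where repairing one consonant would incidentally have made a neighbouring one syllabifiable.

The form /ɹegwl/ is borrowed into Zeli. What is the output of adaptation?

Substitution: /ɹ/ → /θ/, /g/ → /z/, /w/ → /b/, giving /θezbl/.
Under (C)V, the unsyllabifiable consonants are /z/, /b/, /l/ (no codas are permitted; onsets are limited to one consonant).
Epenthesis after each stranded consonant: /z/ → /ze/, /b/ → /be/, /l/ → /le/.

θezebele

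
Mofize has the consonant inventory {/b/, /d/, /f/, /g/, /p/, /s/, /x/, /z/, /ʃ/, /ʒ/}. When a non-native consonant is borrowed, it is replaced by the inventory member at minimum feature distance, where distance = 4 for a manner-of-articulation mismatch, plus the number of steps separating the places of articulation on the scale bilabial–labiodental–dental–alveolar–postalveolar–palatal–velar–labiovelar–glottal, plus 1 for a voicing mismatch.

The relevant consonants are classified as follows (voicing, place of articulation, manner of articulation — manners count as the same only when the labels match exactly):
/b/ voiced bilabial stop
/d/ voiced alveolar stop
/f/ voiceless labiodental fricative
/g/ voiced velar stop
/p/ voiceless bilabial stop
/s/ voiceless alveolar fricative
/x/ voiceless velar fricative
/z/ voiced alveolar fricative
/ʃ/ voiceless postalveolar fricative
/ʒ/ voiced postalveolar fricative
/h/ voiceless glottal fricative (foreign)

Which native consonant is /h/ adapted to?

x

/x/ is closest: same manner (fricative), place distance 2 (glottal→velar), same voicing; total 2. Next closest is /ʃ/ at distance 4.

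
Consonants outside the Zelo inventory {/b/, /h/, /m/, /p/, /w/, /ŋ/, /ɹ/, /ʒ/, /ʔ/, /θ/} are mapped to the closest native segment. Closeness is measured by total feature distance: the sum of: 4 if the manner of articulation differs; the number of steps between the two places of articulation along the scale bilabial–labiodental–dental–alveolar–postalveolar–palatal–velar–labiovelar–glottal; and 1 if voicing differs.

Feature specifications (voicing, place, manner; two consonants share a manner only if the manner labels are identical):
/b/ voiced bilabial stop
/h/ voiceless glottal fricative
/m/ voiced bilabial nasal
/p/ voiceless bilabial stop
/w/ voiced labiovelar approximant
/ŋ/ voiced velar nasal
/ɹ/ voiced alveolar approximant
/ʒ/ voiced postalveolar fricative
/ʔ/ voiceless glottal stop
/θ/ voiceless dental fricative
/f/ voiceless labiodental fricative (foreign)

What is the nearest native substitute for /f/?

/θ/ is closest: same manner (fricative), place distance 1 (labiodental→dental), same voicing; total 1. Next closest is /ʒ/ at distance 4.

θ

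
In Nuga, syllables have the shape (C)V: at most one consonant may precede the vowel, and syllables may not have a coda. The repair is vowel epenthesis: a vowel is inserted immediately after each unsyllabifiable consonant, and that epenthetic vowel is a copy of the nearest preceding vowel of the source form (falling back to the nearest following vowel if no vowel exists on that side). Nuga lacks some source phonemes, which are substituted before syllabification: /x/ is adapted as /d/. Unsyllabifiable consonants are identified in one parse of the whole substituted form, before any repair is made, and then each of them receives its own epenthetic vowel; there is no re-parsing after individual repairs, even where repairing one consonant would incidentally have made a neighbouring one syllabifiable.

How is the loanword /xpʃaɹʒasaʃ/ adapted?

Substitution: /x/ → /d/, giving /dpʃaɹʒasaʃ/.
Under (C)V, the unsyllabifiable consonants are /d/, /p/, /ɹ/, /ʃ/ (no codas are permitted; onsets are limited to one consonant).
Epenthesis after each stranded consonant: /d/ → /da/, /p/ → /pa/, /ɹ/ → /ɹa/, /ʃ/ → /ʃa/.

dapaʃaɹaʒasaʃa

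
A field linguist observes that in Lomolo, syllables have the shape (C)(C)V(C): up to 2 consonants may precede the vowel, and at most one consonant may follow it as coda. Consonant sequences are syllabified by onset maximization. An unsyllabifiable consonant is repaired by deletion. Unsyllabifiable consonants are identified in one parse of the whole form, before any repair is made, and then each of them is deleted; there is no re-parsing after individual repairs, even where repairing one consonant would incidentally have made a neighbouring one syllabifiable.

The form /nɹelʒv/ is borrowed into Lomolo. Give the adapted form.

nɹel

Syllabifying with onset maximization leaves /ʒ/, /v/ stranded (at most one coda consonant is licensed; onsets may contain at most 2 consonants).
Deleting the stranded consonants removes /ʒ/, /v/.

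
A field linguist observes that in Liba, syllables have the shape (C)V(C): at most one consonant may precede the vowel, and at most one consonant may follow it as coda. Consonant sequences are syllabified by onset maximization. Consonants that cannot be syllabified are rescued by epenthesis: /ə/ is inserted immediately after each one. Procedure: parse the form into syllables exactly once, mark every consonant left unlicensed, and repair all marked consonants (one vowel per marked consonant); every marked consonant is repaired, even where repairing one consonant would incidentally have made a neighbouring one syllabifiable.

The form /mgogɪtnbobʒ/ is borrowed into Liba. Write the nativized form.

məgogɪtnəbobʒə

Syllabifying with onset maximization leaves /m/, /n/, /ʒ/ stranded (at most one coda consonant is licensed; onsets are limited to one consonant).
Inserting the epenthetic vowel yields /m/ → /mə/, /n/ → /nə/, /ʒ/ → /ʒə/.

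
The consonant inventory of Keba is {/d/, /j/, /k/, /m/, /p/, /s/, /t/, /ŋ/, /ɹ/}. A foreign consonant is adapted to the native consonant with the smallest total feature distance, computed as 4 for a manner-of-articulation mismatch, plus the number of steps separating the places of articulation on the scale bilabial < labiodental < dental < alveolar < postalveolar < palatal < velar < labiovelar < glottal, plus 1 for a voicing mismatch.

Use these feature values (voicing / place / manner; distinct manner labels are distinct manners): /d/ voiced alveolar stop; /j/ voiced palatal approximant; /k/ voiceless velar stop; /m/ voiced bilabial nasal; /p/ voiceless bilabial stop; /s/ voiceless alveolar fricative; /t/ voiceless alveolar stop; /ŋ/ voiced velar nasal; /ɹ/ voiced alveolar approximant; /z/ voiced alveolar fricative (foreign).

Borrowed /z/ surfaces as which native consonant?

s

/s/ is closest: same manner (fricative), place distance 0 (alveolar→alveolar), voicing differs (+1); total 1. Next closest is /d/ at distance 4.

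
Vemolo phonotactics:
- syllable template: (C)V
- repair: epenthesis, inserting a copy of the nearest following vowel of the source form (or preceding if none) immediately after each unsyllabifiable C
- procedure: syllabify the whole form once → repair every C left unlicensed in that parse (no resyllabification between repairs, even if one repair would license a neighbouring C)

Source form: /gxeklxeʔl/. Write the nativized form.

The consonants /g/, /k/, /l/, /ʔ/, /l/ cannot be parsed into a legal (C)V syllable (no codas are permitted; onsets are limited to one consonant).
Epenthesis after each stranded consonant: /g/ → /ge/, /k/ → /ke/, /l/ → /le/, /ʔ/ → /ʔe/, /l/ → /le/.

gexekelexeʔele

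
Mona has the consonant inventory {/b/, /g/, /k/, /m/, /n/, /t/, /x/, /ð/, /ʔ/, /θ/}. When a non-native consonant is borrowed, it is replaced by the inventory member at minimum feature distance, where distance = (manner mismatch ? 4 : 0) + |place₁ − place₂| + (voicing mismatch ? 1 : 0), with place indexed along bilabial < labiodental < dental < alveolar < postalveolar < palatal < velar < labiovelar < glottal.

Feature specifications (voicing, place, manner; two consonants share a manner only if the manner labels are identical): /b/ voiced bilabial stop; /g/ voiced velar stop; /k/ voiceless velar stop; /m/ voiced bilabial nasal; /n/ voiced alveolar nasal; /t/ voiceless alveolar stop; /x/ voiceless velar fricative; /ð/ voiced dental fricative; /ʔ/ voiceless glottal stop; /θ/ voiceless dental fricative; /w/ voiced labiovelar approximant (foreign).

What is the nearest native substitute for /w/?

/g/ is closest: manner differs (approximant→stop, +4), place distance 1 (labiovelar→velar), same voicing; total 5. Next closest is /k/ at distance 6.

g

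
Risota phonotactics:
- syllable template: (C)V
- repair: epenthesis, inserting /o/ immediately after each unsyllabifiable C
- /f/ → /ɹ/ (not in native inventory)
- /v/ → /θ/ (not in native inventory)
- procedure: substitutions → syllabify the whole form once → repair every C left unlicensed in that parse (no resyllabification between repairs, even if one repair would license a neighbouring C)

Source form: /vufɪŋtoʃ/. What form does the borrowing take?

Substitution: /v/ → /θ/, /f/ → /ɹ/, giving /θuɹɪŋtoʃ/.
The consonants /ŋ/, /ʃ/ cannot be parsed into a legal (C)V syllable (no codas are permitted; onsets are limited to one consonant).
Each unlicensed consonant becomes the onset of a new syllable: /ŋ/ → /ŋo/, /ʃ/ → /ʃo/.

θuɹɪŋotoʃo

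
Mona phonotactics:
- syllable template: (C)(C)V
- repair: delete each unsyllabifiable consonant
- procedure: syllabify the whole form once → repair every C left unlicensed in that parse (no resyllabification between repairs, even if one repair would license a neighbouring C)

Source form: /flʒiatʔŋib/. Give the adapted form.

lʒiaʔŋi

The consonants /f/, /t/, /b/ cannot be parsed into a legal (C)(C)V syllable (no codas are permitted; onsets may contain at most 2 consonants).
Deletion applies to /f/, /t/, /b/.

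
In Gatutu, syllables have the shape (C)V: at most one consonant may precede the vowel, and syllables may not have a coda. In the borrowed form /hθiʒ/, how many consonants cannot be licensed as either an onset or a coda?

2

Under (C)V, the unsyllabifiable consonants are /h/, /ʒ/ (no codas are permitted; onsets are limited to one consonant).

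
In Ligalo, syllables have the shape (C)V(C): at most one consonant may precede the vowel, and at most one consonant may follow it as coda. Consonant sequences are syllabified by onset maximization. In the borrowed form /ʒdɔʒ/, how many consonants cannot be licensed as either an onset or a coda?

1

Syllabifying with onset maximization leaves /ʒ/ stranded (at most one coda consonant is licensed; onsets are limited to one consonant).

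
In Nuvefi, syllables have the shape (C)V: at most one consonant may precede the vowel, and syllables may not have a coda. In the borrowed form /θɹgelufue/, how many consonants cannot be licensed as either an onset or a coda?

Under (C)V, the unsyllabifiable consonants are /θ/, /ɹ/ (no codas are permitted; onsets are limited to one consonant).

2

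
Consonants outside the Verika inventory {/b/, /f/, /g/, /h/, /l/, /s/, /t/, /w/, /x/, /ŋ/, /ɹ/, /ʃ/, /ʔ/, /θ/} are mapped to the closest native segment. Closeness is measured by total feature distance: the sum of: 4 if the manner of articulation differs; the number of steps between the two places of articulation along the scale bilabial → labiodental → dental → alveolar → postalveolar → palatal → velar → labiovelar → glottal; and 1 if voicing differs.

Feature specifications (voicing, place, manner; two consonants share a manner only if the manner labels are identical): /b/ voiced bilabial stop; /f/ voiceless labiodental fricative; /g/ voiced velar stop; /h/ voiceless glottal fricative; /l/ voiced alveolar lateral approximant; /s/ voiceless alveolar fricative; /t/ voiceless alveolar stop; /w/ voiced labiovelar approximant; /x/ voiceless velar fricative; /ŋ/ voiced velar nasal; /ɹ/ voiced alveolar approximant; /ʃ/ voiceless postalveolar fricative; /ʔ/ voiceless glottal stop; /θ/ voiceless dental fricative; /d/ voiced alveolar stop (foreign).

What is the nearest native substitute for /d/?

t

/t/ is closest: same manner (stop), place distance 0 (alveolar→alveolar), voicing differs (+1); total 1. Next closest is /b/ at distance 3.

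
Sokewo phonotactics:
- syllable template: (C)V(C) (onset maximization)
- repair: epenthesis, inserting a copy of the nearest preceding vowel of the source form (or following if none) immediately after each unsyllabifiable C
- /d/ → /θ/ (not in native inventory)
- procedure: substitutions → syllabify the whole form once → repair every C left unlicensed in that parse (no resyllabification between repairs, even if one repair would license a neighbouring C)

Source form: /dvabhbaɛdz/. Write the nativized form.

Substitution: /d/ → /θ/, giving /θvabhbaɛθz/.
The consonants /θ/, /h/, /z/ cannot be parsed into a legal (C)V(C) syllable (at most one coda consonant is licensed; onsets are limited to one consonant).
Epenthesis after each stranded consonant: /θ/ → /θa/, /h/ → /ha/, /z/ → /zɛ/.

θavabhabaɛθzɛ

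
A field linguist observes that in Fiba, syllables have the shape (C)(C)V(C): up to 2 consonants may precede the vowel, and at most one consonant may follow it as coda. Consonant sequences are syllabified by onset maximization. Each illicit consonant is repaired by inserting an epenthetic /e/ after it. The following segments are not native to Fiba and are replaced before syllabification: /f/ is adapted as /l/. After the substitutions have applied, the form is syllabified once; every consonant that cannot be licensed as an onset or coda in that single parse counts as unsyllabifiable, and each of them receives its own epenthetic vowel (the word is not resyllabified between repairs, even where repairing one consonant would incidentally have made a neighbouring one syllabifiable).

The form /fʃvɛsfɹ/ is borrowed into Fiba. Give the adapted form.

leʃvɛsleɹe

Substitution: /f/ → /l/, giving /lʃvɛslɹ/.
Under (C)(C)V(C), the unsyllabifiable consonants are /l/, /l/, /ɹ/ (at most one coda consonant is licensed; onsets may contain at most 2 consonants).
Epenthesis after each stranded consonant: /l/ → /le/, /l/ → /le/, /ɹ/ → /ɹe/.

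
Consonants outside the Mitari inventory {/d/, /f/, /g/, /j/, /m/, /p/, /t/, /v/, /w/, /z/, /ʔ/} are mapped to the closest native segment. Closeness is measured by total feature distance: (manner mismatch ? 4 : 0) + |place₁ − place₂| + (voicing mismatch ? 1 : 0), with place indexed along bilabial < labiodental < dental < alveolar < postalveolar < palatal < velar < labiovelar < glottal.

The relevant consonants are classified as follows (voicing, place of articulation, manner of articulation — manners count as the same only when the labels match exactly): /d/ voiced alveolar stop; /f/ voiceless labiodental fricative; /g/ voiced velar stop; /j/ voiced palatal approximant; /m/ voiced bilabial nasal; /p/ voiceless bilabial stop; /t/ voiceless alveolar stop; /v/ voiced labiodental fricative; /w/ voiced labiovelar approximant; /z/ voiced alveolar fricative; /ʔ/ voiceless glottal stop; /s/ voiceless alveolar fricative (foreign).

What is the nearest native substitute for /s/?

z

/z/ is closest: same manner (fricative), place distance 0 (alveolar→alveolar), voicing differs (+1); total 1. Next closest is /f/ at distance 2.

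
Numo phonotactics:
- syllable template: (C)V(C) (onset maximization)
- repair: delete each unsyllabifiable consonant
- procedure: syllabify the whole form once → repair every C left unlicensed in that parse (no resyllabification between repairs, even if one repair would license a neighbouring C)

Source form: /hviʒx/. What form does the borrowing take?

Syllabifying with onset maximization leaves /h/, /x/ stranded (at most one coda consonant is licensed; onsets are limited to one consonant).
Each unlicensed consonant is deleted: /h/, /x/.

viʒ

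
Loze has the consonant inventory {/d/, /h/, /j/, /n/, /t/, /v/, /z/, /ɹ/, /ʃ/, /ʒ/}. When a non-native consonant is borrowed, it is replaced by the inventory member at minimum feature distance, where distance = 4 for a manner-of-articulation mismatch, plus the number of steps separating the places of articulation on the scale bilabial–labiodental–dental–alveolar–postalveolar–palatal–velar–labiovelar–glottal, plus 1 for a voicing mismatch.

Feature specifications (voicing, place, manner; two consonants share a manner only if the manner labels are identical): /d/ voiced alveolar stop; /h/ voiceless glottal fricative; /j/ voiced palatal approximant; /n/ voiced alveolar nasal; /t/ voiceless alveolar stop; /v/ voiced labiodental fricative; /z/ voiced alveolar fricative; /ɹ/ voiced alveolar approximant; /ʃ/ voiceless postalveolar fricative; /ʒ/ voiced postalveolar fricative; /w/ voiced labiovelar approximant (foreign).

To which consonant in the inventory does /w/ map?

/j/ is closest: same manner (approximant), place distance 2 (labiovelar→palatal), same voicing; total 2. Next closest is /ɹ/ at distance 4.

j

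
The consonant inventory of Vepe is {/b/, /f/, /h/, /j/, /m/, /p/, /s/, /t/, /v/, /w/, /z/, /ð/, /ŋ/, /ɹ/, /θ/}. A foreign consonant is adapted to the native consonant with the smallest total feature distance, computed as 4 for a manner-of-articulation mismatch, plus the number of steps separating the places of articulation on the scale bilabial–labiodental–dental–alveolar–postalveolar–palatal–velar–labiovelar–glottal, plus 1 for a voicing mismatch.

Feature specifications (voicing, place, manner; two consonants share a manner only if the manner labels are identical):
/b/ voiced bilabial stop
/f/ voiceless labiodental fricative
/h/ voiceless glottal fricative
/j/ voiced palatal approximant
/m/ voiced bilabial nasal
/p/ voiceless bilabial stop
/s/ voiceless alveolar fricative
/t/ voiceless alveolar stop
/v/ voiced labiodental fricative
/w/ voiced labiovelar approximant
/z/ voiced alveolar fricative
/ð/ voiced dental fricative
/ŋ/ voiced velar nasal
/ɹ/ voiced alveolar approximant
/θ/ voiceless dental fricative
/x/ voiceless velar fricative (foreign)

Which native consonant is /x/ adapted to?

/h/ is closest: same manner (fricative), place distance 2 (velar→glottal), same voicing; total 2. Next closest is /s/ at distance 3.

h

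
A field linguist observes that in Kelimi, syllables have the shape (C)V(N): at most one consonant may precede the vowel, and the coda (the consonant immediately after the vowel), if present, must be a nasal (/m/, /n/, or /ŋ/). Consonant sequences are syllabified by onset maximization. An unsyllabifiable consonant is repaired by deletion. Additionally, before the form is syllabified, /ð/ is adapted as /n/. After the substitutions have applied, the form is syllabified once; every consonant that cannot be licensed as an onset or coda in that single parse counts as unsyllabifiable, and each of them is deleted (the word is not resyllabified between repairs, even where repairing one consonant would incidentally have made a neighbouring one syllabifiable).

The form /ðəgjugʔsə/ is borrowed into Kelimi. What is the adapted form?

Substitution: /ð/ → /n/, giving /nəgjugʔsə/.
Under (C)V(N), the unsyllabifiable consonants are /g/, /g/, /ʔ/ (only a nasal (/m/, /n/, or /ŋ/) is licensed in coda position; onsets are limited to one consonant).
Each unlicensed consonant is deleted: /g/, /g/, /ʔ/.

nəjusə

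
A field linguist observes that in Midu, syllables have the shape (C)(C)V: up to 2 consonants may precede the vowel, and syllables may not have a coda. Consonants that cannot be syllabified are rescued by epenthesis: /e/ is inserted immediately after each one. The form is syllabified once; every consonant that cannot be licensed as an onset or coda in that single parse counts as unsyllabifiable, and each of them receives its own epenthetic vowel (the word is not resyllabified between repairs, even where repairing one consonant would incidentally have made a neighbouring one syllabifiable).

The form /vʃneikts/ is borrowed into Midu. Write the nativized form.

Under (C)(C)V, the unsyllabifiable consonants are /v/, /k/, /t/, /s/ (no codas are permitted; onsets may contain at most 2 consonants).
Each unlicensed consonant becomes the onset of a new syllable: /v/ → /ve/, /k/ → /ke/, /t/ → /te/, /s/ → /se/.

veʃneiketese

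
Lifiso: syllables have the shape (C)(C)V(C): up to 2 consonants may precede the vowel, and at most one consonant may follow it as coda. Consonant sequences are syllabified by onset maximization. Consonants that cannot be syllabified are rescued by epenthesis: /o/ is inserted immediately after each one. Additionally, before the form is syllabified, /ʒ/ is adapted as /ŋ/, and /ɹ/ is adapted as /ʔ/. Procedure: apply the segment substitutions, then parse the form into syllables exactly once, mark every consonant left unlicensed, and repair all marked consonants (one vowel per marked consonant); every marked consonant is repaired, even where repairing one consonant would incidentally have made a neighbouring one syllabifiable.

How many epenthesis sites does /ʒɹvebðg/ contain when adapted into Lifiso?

3

After substitution the input is /ŋʔvebðg/.
The unsyllabifiable consonants are /ŋ/, /ð/, /g/; each receives one epenthetic vowel.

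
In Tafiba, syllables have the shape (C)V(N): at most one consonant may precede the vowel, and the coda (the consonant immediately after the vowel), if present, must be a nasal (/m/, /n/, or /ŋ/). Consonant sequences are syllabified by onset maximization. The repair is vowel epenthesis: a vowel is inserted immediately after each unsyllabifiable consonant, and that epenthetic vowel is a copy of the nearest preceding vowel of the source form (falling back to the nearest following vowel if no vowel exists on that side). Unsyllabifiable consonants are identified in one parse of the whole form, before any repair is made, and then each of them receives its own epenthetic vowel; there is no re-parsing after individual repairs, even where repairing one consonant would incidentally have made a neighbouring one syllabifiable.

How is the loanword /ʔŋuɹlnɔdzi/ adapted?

ʔuŋuɹulunɔdɔzi

The consonants /ʔ/, /ɹ/, /l/, /d/ cannot be parsed into a legal (C)V(N) syllable (only a nasal (/m/, /n/, or /ŋ/) is licensed in coda position; onsets are limited to one consonant).
Inserting the epenthetic vowel yields /ʔ/ → /ʔu/, /ɹ/ → /ɹu/, /l/ → /lu/, /d/ → /dɔ/.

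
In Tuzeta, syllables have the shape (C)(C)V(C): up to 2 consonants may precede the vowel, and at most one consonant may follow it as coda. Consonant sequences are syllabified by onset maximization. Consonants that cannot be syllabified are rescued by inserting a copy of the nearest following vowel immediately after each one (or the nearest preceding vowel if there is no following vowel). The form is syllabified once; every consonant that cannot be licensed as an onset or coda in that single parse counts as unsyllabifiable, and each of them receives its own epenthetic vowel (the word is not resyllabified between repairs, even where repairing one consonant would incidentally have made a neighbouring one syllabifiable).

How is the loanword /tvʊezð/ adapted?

tvʊezðe

Syllabifying with onset maximization leaves /ð/ stranded (at most one coda consonant is licensed; onsets may contain at most 2 consonants).
Each unlicensed consonant becomes the onset of a new syllable: /ð/ → /ðe/.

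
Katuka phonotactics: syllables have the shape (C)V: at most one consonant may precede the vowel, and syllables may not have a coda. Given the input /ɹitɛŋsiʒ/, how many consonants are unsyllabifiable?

Under (C)V, the unsyllabifiable consonants are /ŋ/, /ʒ/ (no codas are permitted; onsets are limited to one consonant).

2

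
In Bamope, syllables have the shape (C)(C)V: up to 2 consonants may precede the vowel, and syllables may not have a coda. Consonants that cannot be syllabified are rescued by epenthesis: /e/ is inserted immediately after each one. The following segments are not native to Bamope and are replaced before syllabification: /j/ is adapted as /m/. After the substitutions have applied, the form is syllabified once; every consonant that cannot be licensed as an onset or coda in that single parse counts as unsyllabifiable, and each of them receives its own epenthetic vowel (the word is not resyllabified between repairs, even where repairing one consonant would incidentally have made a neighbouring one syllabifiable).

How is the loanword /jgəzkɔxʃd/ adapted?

Substitution: /j/ → /m/, giving /mgəzkɔxʃd/.
Syllabifying with onset maximization leaves /x/, /ʃ/, /d/ stranded (no codas are permitted; onsets may contain at most 2 consonants).
Each unlicensed consonant becomes the onset of a new syllable: /x/ → /xe/, /ʃ/ → /ʃe/, /d/ → /de/.

mgəzkɔxeʃede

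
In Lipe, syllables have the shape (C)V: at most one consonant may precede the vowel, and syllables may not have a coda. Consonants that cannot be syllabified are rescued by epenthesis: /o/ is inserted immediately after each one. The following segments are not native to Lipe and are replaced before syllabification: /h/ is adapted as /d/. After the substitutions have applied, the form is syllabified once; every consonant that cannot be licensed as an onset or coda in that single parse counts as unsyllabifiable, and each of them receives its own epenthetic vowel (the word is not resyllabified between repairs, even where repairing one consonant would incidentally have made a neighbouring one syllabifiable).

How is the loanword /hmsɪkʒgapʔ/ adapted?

Substitution: /h/ → /d/, giving /dmsɪkʒgapʔ/.
Under (C)V, the unsyllabifiable consonants are /d/, /m/, /k/, /ʒ/, /p/, /ʔ/ (no codas are permitted; onsets are limited to one consonant).
Each unlicensed consonant becomes the onset of a new syllable: /d/ → /do/, /m/ → /mo/, /k/ → /ko/, /ʒ/ → /ʒo/, /p/ → /po/, /ʔ/ → /ʔo/.

domosɪkoʒogapoʔo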